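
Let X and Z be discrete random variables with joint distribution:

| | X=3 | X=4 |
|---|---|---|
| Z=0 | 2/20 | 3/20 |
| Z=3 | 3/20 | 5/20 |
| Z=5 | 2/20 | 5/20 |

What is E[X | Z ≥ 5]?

P(Z ≥ 5) = 7/20.
Σ X·P over the event = 3·(2/20) + 4·(5/20) = 13/10.
E[X | Z ≥ 5] = (13/10) / (7/20) = 26/7.

26/7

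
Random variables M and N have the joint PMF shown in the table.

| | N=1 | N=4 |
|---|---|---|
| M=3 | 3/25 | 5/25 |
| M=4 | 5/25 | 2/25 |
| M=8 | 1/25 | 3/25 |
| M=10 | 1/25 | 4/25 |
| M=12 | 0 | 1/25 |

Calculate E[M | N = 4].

33/5

P(N = 4) = 3/5.
Summing M·P(M=x,N=y) over the conditioning event gives 99/25.
E[M | N = 4] = (99/25) / (3/5) = 33/5.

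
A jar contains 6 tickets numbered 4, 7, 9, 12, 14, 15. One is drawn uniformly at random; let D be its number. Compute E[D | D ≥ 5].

57/5

P(D ≥ 5) = 5/6.
Σ over the event: 7·1/6 + 9·1/6 + 12·1/6 + 14·1/6 + 15·1/6 = 19/2.
E[D | D ≥ 5] = (19/2) / (5/6) = 57/5.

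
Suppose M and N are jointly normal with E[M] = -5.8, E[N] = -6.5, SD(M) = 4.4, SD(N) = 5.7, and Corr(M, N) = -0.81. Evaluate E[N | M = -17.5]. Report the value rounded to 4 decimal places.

E[N | M=x] = μ_N + ρ(σ_N/σ_M)(x − μ_M) for jointly normal variables.
E[N | M=-17.5] = -6.5 + (-0.81)·(5.7/4.4)·(-17.5 − (-5.8)) = -6.5 + (-1.04932)·(-11.7) = 5.7770.

5.7770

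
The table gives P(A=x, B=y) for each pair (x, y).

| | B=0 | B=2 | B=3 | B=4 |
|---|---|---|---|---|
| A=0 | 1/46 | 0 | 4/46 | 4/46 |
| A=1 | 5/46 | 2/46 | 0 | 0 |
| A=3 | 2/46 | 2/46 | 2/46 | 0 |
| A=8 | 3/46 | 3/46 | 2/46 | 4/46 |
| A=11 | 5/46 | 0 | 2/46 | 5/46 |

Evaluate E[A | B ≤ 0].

45/8

P(B ≤ 0) = 8/23.
Σ A·P over the event = 0·(1/46) + 1·(5/46) + 3·(2/46) + 8·(3/46) + 11·(5/46) = 45/23.
E[A | B ≤ 0] = (45/23) / (8/23) = 45/8.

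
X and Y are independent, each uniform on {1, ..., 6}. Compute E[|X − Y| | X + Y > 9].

1

Outcomes with X + Y > 9: (4,6), (5,5), (5,6), (6,4), (6,5), (6,6), each with probability 1/36.
E[|X − Y| | X + Y > 9] = (2 + 0 + 1 + 2 + 1 + 0) / 6 = 1.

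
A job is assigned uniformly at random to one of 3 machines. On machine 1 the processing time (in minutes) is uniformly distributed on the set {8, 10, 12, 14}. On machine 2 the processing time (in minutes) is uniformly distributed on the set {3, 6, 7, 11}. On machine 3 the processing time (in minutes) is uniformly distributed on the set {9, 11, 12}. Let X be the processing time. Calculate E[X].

341/36

E[X | machine 1] = (8+10+12+14)/4 = 11.
E[X | machine 2] = (3+6+7+11)/4 = 27/4.
E[X | machine 3] = (9+11+12)/3 = 32/3.
E[X] = (1/3)·(11) + (1/3)·(27/4) + (1/3)·(32/3) = 341/36.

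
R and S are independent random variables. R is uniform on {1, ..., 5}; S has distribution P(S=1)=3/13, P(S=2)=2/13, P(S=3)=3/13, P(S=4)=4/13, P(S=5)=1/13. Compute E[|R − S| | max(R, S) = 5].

38/17

P(max(R, S) = 5) = 17/65.
Summing |R−S|·P(x,y) over outcomes with max(R, S) = 5 gives 38/65.
E[|R − S| | max(R, S) = 5] = (38/65) / (17/65) = 38/17.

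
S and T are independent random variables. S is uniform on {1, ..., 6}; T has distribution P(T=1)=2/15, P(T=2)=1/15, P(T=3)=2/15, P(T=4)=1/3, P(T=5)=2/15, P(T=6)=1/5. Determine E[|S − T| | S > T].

P(S > T) = 16/45.
Summing |S−T|·P(x,y) over outcomes with S > T gives 23/30.
E[|S − T| | S > T] = (23/30) / (16/45) = 69/32.

69/32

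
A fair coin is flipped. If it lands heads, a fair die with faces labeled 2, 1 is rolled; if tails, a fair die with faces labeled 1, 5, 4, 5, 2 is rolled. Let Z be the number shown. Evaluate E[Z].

49/20

E[Z | heads] = (2+1)/2 = 3/2.
E[Z | tails] = (1+5+4+5+2)/5 = 17/5.
E[Z] = (1/2)·(3/2) + (1/2)·(17/5) = 49/20.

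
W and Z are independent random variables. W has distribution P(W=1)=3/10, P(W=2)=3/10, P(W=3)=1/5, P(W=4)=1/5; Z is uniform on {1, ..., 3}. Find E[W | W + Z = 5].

P(W + Z = 5) = 7/30.
Summing W·P(x,y) over outcomes with W + Z = 5 gives 2/3.
E[W | W + Z = 5] = (2/3) / (7/30) = 20/7.

20/7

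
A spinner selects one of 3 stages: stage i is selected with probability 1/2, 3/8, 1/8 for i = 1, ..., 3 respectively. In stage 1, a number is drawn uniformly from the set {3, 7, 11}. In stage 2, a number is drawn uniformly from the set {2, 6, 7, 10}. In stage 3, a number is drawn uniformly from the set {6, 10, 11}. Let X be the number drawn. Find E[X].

223/32

E[X | stage 1] = (3+7+11)/3 = 7.
E[X | stage 2] = (2+6+7+10)/4 = 25/4.
E[X | stage 3] = (6+10+11)/3 = 9.
By the law of total expectation,
E[X] = (1/2)·(7) + (3/8)·(25/4) + (1/8)·(9) = 223/32.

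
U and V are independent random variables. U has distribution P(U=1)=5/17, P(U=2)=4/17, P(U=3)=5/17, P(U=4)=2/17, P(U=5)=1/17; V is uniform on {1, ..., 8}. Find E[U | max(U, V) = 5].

61/21

P(max(U, V) = 5) = 21/136.
Summing U·P(x,y) over outcomes with max(U, V) = 5 gives 61/136.
E[U | max(U, V) = 5] = (61/136) / (21/136) = 61/21.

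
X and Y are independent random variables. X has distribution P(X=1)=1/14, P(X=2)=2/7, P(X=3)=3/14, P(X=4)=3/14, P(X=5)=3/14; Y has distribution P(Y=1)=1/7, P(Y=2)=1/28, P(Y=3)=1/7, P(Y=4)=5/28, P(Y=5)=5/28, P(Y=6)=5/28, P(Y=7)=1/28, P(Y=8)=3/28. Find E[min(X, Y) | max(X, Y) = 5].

339/112

P(max(X, Y) = 5) = 2/7.
Summing min(X,Y)·P(x,y) over outcomes with max(X, Y) = 5 gives 339/392.
E[min(X, Y) | max(X, Y) = 5] = (339/392) / (2/7) = 339/112.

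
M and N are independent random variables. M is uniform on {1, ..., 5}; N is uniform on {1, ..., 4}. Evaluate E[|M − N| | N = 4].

Outcomes with N = 4: (1,4), (2,4), (3,4), (4,4), (5,4), each with probability 1/20.
E[|M − N| | N = 4] = (3 + 2 + 1 + 0 + 1) / 5 = 7/5.

7/5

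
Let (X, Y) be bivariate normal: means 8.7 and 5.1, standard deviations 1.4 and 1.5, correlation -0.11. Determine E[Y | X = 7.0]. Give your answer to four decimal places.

5.3004

For a bivariate normal, E[Y | X=x] = μ_Y + ρ·(σ_Y/σ_X)·(x − μ_X).
E[Y | X=7.0] = 5.1 + (-0.11)·(1.5/1.4)·(7.0 − (8.7)) = 5.1 + (-0.11786)·(-1.7) = 5.3004.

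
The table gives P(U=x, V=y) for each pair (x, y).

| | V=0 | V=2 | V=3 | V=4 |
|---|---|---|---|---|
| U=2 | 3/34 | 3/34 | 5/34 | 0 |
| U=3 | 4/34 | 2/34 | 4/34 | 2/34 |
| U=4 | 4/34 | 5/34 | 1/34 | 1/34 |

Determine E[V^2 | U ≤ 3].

P(U ≤ 3) = 23/34.
Σ V^2·P over the event = 0·(3/34) + 4·(3/34) + 9·(5/34) + 0·(4/34) + 4·(2/34) + 9·(4/34) + 16·(2/34) = 133/34.
E[V^2 | U ≤ 3] = (133/34) / (23/34) = 133/23.

133/23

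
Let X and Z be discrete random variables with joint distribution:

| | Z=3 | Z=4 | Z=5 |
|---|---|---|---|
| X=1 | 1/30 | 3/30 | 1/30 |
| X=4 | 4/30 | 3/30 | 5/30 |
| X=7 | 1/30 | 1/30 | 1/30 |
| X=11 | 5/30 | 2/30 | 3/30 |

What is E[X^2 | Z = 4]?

P(Z = 4) = 3/10.
Σ X^2·P over the event = 1·(3/30) + 16·(3/30) + 49·(1/30) + 121·(2/30) = 57/5.
E[X^2 | Z = 4] = (57/5) / (3/10) = 38.

38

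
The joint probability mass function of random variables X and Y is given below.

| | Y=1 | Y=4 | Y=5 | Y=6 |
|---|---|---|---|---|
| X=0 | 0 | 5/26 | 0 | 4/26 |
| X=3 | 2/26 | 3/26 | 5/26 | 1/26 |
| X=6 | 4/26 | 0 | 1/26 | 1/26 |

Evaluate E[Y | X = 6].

5/2

P(X = 6) = 3/13.
Σ Y·P over the event = 1·(4/26) + 5·(1/26) + 6·(1/26) = 15/26.
E[Y | X = 6] = (15/26) / (3/13) = 5/2.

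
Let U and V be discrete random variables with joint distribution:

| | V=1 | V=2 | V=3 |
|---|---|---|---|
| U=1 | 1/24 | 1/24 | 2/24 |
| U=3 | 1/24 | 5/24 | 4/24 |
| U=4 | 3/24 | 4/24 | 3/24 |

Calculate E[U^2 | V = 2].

P(V = 2) = 5/12.
Summing U^2·P(U=x,V=y) over the conditioning event gives 55/12.
E[U^2 | V = 2] = (55/12) / (5/12) = 11.

11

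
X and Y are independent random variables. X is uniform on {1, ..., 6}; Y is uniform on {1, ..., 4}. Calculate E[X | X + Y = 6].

7/2

Outcomes with X + Y = 6: (2,4), (3,3), (4,2), (5,1), each with probability 1/24.
E[X | X + Y = 6] = (2 + 3 + 4 + 5) / 4 = 7/2.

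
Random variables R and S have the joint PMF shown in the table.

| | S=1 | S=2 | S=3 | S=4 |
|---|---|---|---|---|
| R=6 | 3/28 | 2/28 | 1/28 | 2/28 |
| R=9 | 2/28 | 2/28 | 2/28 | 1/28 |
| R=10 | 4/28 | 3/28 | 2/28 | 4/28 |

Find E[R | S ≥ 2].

165/19

P(S ≥ 2) = 19/28.
Summing R·P(R=x,S=y) over the conditioning event gives 165/28.
E[R | S ≥ 2] = (165/28) / (19/28) = 165/19.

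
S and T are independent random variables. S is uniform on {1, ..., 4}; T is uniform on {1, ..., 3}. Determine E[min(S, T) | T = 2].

P(T = 2) = 1/3.
Summing min(S,T)·P(x,y) over outcomes with T = 2 gives 7/12.
E[min(S, T) | T = 2] = (7/12) / (1/3) = 7/4.

7/4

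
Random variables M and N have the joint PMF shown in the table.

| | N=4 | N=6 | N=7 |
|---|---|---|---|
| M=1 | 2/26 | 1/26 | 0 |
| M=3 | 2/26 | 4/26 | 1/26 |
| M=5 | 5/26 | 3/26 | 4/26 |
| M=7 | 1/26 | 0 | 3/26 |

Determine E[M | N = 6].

7/2

P(N = 6) = 4/13.
Σ M·P over the event = 1·(1/26) + 3·(4/26) + 5·(3/26) = 14/13.
E[M | N = 6] = (14/13) / (4/13) = 7/2.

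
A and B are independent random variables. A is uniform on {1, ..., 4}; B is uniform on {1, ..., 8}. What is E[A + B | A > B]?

5

Outcomes with A > B: (2,1), (3,1), (3,2), (4,1), (4,2), (4,3), each with probability 1/32.
E[A + B | A > B] = (3 + 4 + 5 + 5 + 6 + 7) / 6 = 5.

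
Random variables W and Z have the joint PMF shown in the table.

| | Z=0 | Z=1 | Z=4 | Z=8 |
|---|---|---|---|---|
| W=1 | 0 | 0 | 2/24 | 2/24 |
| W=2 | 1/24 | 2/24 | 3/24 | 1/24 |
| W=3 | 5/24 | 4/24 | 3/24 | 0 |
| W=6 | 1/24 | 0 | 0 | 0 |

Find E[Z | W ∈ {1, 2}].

P(W ∈ {1, 2}) = 11/24.
Σ Z·P over the event = 4·(2/24) + 8·(2/24) + 0·(1/24) + 1·(2/24) + 4·(3/24) + 8·(1/24) = 23/12.
E[Z | W ∈ {1, 2}] = (23/12) / (11/24) = 46/11.

46/11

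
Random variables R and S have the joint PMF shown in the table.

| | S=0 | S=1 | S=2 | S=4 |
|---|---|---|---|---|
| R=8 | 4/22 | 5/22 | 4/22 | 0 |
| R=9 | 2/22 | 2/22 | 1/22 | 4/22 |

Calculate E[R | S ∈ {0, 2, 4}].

127/15

P(S ∈ {0, 2, 4}) = 15/22.
Σ R·P over the event = 8·(4/22) + 8·(4/22) + 9·(2/22) + 9·(1/22) + 9·(4/22) = 127/22.
E[R | S ∈ {0, 2, 4}] = (127/22) / (15/22) = 127/15.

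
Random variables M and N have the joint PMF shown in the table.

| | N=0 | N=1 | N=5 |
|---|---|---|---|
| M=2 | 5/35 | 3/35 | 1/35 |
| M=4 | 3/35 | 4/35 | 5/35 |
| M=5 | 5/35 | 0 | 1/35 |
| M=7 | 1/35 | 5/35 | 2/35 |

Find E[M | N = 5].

41/9

P(N = 5) = 9/35.
Σ M·P over the event = 2·(1/35) + 4·(5/35) + 5·(1/35) + 7·(2/35) = 41/35.
E[M | N = 5] = (41/35) / (9/35) = 41/9.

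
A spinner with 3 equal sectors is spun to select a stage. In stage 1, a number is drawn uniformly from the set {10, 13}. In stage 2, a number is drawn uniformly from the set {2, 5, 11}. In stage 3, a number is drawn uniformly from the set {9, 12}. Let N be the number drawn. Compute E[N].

E[N | stage 1] = (10+13)/2 = 23/2.
E[N | stage 2] = (2+5+11)/3 = 6.
E[N | stage 3] = (9+12)/2 = 21/2.
By the law of total expectation,
E[N] = (1/3)·(23/2) + (1/3)·(6) + (1/3)·(21/2) = 28/3.

28/3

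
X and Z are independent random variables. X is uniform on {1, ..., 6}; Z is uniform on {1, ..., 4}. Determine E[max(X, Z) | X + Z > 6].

51/10

P(X + Z > 6) = 5/12.
Summing max(X,Z)·P(x,y) over outcomes with X + Z > 6 gives 17/8.
E[max(X, Z) | X + Z > 6] = (17/8) / (5/12) = 51/10.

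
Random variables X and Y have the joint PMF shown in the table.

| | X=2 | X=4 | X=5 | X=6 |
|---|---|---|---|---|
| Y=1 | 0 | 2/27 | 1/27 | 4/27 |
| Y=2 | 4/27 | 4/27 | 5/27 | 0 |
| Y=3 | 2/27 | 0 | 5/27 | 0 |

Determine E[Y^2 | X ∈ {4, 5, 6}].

88/21

P(X ∈ {4, 5, 6}) = 7/9.
Σ Y^2·P over the event = 1·(2/27) + 4·(4/27) + 1·(1/27) + 4·(5/27) + 9·(5/27) + 1·(4/27) = 88/27.
E[Y^2 | X ∈ {4, 5, 6}] = (88/27) / (7/9) = 88/21.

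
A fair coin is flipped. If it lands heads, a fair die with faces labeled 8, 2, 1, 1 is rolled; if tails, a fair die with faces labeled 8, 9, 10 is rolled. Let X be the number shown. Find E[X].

6

E[X | heads] = (8+2+1+1)/4 = 3.
E[X | tails] = (8+9+10)/3 = 9.
E[X] = (1/2)·(3) + (1/2)·(9) = 6.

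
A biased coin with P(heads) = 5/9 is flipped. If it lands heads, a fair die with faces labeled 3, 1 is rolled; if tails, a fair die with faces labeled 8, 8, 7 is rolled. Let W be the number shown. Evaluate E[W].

E[W | heads] = (3+1)/2 = 2.
E[W | tails] = (8+8+7)/3 = 23/3.
By the law of total expectation,
E[W] = (5/9)·(2) + (4/9)·(23/3) = 122/27.

122/27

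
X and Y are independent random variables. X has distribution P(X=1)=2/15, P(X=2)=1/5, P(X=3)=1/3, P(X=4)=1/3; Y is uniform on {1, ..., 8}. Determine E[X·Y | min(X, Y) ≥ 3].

77/4

P(min(X, Y) ≥ 3) = 1/2.
Summing XY·P(x,y) over outcomes with min(X, Y) ≥ 3 gives 77/8.
E[X·Y | min(X, Y) ≥ 3] = (77/8) / (1/2) = 77/4.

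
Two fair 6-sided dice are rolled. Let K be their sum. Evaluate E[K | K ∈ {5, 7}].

31/5

P(K ∈ {5, 7}) = 5/18.
Σ over the event: 5·1/9 + 7·1/6 = 31/18.
E[K | K ∈ {5, 7}] = (31/18) / (5/18) = 31/5.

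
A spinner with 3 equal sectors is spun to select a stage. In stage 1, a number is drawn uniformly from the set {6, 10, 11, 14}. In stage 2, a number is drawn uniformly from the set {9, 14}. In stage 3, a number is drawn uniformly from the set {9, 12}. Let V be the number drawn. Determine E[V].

43/4

E[V | stage 1] = (6+10+11+14)/4 = 41/4.
E[V | stage 2] = (9+14)/2 = 23/2.
E[V | stage 3] = (9+12)/2 = 21/2.
By the law of total expectation,
E[V] = (1/3)·(41/4) + (1/3)·(23/2) + (1/3)·(21/2) = 43/4.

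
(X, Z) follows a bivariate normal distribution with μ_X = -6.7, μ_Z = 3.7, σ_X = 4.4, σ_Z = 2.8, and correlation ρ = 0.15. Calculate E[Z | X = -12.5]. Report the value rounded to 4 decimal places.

3.1464

The regression of Z on X has slope ρ·σ_Z/σ_X and passes through (μ_X, μ_Z).
E[Z | X=-12.5] = 3.7 + (0.15)·(2.8/4.4)·(-12.5 − (-6.7)) = 3.7 + (0.095455)·(-5.8) = 3.1464.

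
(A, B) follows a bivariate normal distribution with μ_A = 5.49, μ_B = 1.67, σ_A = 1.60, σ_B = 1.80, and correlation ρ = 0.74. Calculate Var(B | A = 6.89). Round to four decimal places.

1.4658

The conditional variance in a bivariate normal is σ_B²(1 − ρ²), independent of x.
Var(B | A=6.89) = (1.80)²·(1 − (0.74)²) = 3.24·0.4524 = 1.4658.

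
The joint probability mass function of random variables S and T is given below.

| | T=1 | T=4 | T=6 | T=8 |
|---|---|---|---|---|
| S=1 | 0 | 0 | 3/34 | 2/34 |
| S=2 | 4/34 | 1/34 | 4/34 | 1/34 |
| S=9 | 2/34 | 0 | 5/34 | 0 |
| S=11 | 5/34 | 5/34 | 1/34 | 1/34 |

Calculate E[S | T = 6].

67/13

P(T = 6) = 13/34.
Σ S·P over the event = 1·(3/34) + 2·(4/34) + 9·(5/34) + 11·(1/34) = 67/34.
E[S | T = 6] = (67/34) / (13/34) = 67/13.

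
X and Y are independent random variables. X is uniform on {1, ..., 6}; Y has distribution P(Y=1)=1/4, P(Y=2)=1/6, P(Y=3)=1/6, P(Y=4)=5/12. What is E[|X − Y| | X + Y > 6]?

P(X + Y > 6) = 11/24.
Summing |X−Y|·P(x,y) over outcomes with X + Y > 6 gives 61/72.
E[|X − Y| | X + Y > 6] = (61/72) / (11/24) = 61/33.

61/33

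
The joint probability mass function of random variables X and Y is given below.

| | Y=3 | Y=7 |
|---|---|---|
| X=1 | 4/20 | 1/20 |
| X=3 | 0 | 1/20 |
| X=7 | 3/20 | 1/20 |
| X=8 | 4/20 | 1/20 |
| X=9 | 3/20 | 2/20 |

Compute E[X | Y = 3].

6

P(Y = 3) = 7/10.
Σ X·P over the event = 1·(4/20) + 7·(3/20) + 8·(4/20) + 9·(3/20) = 21/5.
E[X | Y = 3] = (21/5) / (7/10) = 6.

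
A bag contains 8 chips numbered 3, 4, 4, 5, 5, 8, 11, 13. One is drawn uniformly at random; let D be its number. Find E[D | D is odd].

37/5

P(D is odd) = 5/8.
Σ over the event: 3·1/8 + 5·1/4 + 11·1/8 + 13·1/8 = 37/8.
E[D | D is odd] = (37/8) / (5/8) = 37/5.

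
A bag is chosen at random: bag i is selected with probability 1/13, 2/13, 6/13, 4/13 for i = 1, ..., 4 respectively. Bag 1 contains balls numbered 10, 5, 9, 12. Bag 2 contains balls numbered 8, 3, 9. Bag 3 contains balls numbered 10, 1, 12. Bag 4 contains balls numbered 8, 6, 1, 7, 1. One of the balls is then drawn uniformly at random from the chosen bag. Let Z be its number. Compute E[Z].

E[Z | bag 1] = (10+5+9+12)/4 = 9.
E[Z | bag 2] = (8+3+9)/3 = 20/3.
E[Z | bag 3] = (10+1+12)/3 = 23/3.
E[Z | bag 4] = (8+6+1+7+1)/5 = 23/5.
E[Z] = (1/13)·(9) + (2/13)·(20/3) + (6/13)·(23/3) + (4/13)·(23/5) = 1301/195.

1301/195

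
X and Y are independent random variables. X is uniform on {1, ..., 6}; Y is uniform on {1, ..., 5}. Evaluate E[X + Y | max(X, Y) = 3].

24/5

Outcomes with max(X, Y) = 3: (1,3), (2,3), (3,1), (3,2), (3,3), each with probability 1/30.
E[X + Y | max(X, Y) = 3] = (4 + 5 + 4 + 5 + 6) / 5 = 24/5.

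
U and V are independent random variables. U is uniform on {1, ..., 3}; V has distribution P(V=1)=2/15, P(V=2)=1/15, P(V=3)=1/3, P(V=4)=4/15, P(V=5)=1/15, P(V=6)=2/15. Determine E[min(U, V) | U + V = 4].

P(U + V = 4) = 8/45.
Summing min(U,V)·P(x,y) over outcomes with U + V = 4 gives 1/5.
E[min(U, V) | U + V = 4] = (1/5) / (8/45) = 9/8.

9/8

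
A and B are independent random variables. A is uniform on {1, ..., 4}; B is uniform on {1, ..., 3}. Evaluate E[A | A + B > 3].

26/9

Outcomes with A + B > 3: (1,3), (2,2), (2,3), (3,1), (3,2), (3,3), (4,1), (4,2), (4,3), each with probability 1/12.
E[A | A + B > 3] = (1 + 2 + 2 + 3 + 3 + 3 + 4 + 4 + 4) / 9 = 26/9.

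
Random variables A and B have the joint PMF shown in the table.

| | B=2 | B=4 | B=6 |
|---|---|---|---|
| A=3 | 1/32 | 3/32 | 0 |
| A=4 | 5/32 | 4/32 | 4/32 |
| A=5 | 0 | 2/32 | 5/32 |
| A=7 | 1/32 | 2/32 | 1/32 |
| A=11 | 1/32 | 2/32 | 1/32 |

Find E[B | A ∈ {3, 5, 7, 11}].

P(A ∈ {3, 5, 7, 11}) = 19/32.
Summing B·P(A=x,B=y) over the conditioning event gives 21/8.
E[B | A ∈ {3, 5, 7, 11}] = (21/8) / (19/32) = 84/19.

84/19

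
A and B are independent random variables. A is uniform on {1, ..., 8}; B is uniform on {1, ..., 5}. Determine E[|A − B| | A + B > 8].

47/15

P(A + B > 8) = 3/8.
Summing |A−B|·P(x,y) over outcomes with A + B > 8 gives 47/40.
E[|A − B| | A + B > 8] = (47/40) / (3/8) = 47/15.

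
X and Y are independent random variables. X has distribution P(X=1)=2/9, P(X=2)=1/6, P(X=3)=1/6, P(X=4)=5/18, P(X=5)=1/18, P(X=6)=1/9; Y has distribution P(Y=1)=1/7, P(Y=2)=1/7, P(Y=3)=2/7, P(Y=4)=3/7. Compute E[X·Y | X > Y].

P(X > Y) = 25/63.
Summing XY·P(x,y) over outcomes with X > Y gives 95/21.
E[X·Y | X > Y] = (95/21) / (25/63) = 57/5.

57/5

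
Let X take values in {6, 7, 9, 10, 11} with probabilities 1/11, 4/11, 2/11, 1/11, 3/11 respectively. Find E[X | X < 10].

P(X < 10) = 7/11.
Σ over the event: 6·1/11 + 7·4/11 + 9·2/11 = 52/11.
E[X | X < 10] = (52/11) / (7/11) = 52/7.

52/7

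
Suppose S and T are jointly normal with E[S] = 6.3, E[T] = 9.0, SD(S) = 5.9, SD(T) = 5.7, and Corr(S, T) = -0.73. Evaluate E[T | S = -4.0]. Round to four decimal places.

16.2641

The regression of T on S has slope ρ·σ_T/σ_S and passes through (μ_S, μ_T).
E[T | S=-4.0] = 9.0 + (-0.73)·(5.7/5.9)·(-4.0 − (6.3)) = 9.0 + (-0.70525)·(-10.3) = 16.2641.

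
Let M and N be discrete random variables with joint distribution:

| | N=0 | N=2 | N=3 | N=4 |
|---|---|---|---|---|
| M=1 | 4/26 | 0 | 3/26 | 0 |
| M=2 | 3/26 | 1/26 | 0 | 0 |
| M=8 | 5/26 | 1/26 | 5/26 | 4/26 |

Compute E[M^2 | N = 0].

28

P(N = 0) = 6/13.
Summing M^2·P(M=x,N=y) over the conditioning event gives 168/13.
E[M^2 | N = 0] = (168/13) / (6/13) = 28.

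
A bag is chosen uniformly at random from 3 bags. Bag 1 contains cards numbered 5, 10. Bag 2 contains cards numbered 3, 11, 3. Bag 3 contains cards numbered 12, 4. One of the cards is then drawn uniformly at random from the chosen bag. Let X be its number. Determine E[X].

E[X | bag 1] = (5+10)/2 = 15/2.
E[X | bag 2] = (3+11+3)/3 = 17/3.
E[X | bag 3] = (12+4)/2 = 8.
E[X] = (1/3)·(15/2) + (1/3)·(17/3) + (1/3)·(8) = 127/18.

127/18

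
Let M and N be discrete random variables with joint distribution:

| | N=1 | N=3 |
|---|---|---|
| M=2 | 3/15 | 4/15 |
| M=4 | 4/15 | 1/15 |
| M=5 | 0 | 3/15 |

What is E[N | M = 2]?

15/7

P(M = 2) = 7/15.
Σ N·P over the event = 1·(3/15) + 3·(4/15) = 1.
E[N | M = 2] = (1) / (7/15) = 15/7.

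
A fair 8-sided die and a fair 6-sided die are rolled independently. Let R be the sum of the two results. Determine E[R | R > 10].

P(R > 10) = 5/24.
Σ over the event: 11·1/12 + 12·1/16 + 13·1/24 + 14·1/48 = 5/2.
E[R | R > 10] = (5/2) / (5/24) = 12.

12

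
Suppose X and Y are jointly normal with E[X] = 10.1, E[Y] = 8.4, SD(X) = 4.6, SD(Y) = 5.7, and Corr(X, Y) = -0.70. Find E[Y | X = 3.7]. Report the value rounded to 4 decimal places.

The regression of Y on X has slope ρ·σ_Y/σ_X and passes through (μ_X, μ_Y).
E[Y | X=3.7] = 8.4 + (-0.70)·(5.7/4.6)·(3.7 − (10.1)) = 8.4 + (-0.86739)·(-6.4) = 13.9513.

13.9513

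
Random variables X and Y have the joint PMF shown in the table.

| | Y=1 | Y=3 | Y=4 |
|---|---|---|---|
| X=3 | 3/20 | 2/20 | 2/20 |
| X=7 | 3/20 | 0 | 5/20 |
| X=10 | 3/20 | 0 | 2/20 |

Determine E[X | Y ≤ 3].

6

P(Y ≤ 3) = 11/20.
Summing X·P(X=x,Y=y) over the conditioning event gives 33/10.
E[X | Y ≤ 3] = (33/10) / (11/20) = 6.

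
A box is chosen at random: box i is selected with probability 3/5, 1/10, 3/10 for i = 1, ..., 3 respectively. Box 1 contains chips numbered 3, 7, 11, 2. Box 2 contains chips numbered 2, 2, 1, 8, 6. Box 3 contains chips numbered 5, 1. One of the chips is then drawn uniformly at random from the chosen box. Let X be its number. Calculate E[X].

E[X | box 1] = (3+7+11+2)/4 = 23/4.
E[X | box 2] = (2+2+1+8+6)/5 = 19/5.
E[X | box 3] = (5+1)/2 = 3.
E[X] = (3/5)·(23/4) + (1/10)·(19/5) + (3/10)·(3) = 473/100.

473/100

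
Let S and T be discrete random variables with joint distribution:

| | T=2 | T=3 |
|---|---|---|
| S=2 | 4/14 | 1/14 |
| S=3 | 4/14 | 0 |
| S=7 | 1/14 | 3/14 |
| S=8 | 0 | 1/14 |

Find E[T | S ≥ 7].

P(S ≥ 7) = 5/14.
Σ T·P over the event = 2·(1/14) + 3·(3/14) + 3·(1/14) = 1.
E[T | S ≥ 7] = (1) / (5/14) = 14/5.

14/5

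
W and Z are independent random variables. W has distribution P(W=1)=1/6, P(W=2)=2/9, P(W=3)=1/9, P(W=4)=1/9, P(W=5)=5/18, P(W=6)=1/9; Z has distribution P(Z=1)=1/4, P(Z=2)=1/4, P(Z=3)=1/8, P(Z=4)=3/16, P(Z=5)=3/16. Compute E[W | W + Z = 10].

P(W + Z = 10) = 7/96.
Summing W·P(x,y) over outcomes with W + Z = 10 gives 37/96.
E[W | W + Z = 10] = (37/96) / (7/96) = 37/7.

37/7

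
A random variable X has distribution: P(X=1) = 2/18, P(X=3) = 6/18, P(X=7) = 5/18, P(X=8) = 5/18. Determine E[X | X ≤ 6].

5/2

P(X ≤ 6) = 4/9.
Σ over the event: 1·1/9 + 3·1/3 = 10/9.
E[X | X ≤ 6] = (10/9) / (4/9) = 5/2.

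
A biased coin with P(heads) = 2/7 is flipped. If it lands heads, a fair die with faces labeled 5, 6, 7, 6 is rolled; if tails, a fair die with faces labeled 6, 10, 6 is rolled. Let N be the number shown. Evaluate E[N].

E[N | heads] = (5+6+7+6)/4 = 6.
E[N | tails] = (6+10+6)/3 = 22/3.
E[N] = (2/7)·(6) + (5/7)·(22/3) = 146/21.

146/21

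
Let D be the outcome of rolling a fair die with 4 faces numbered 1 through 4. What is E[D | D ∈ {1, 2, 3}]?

P(D ∈ {1, 2, 3}) = 3/4.
Σ over the event: 1·1/4 + 2·1/4 + 3·1/4 = 3/2.
E[D | D ∈ {1, 2, 3}] = (3/2) / (3/4) = 2.

2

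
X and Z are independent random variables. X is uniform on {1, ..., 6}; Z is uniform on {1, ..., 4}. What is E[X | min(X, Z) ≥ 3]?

9/2

Outcomes with min(X, Z) ≥ 3: (3,3), (3,4), (4,3), (4,4), (5,3), (5,4), (6,3), (6,4), each with probability 1/24.
E[X | min(X, Z) ≥ 3] = (3 + 3 + 4 + 4 + 5 + 5 + 6 + 6) / 8 = 9/2.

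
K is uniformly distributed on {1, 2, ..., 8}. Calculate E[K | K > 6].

Given K > 6, K is equally likely to be any of {7, 8}.
E[K | K > 6] = (7 + 8) / 2 = 15/2.

15/2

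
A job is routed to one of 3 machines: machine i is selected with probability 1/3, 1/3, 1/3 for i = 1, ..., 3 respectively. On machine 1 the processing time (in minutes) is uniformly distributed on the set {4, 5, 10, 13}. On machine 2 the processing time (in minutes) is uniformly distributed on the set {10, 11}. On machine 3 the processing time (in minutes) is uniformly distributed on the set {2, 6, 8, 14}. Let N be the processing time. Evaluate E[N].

E[N | machine 1] = (4+5+10+13)/4 = 8.
E[N | machine 2] = (10+11)/2 = 21/2.
E[N | machine 3] = (2+6+8+14)/4 = 15/2.
By the law of total expectation,
E[N] = (1/3)·(8) + (1/3)·(21/2) + (1/3)·(15/2) = 26/3.

26/3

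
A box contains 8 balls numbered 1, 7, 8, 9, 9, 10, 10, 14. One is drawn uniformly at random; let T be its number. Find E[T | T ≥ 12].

14

P(T ≥ 12) = 1/8.
Σ over the event: 14·1/8 = 7/4.
E[T | T ≥ 12] = (7/4) / (1/8) = 14.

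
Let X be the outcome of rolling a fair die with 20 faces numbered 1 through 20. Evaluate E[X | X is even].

11

Given X is even, X is equally likely to be any of {2, 4, 6, 8, 10, 12, 14, 16, 18, 20}.
E[X | X is even] = (2 + 4 + 6 + 8 + 10 + 12 + 14 + 16 + 18 + 20) / 10 = 11.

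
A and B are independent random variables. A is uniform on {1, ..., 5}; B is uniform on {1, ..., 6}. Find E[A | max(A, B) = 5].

35/9

Outcomes with max(A, B) = 5: (1,5), (2,5), (3,5), (4,5), (5,1), (5,2), (5,3), (5,4), (5,5), each with probability 1/30.
E[A | max(A, B) = 5] = (1 + 2 + 3 + 4 + 5 + 5 + 5 + 5 + 5) / 9 = 35/9.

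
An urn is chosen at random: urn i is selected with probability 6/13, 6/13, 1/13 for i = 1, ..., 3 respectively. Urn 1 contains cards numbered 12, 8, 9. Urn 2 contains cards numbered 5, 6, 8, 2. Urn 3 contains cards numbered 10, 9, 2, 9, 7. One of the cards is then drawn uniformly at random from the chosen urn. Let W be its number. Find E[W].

969/130

E[W | urn 1] = (12+8+9)/3 = 29/3.
E[W | urn 2] = (5+6+8+2)/4 = 21/4.
E[W | urn 3] = (10+9+2+9+7)/5 = 37/5.
E[W] = (6/13)·(29/3) + (6/13)·(21/4) + (1/13)·(37/5) = 969/130.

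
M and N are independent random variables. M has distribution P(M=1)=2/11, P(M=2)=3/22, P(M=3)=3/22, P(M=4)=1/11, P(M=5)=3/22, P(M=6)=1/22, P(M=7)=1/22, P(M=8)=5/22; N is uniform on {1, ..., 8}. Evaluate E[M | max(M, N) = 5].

P(max(M, N) = 5) = 27/176.
Summing M·P(x,y) over outcomes with max(M, N) = 5 gives 51/88.
E[M | max(M, N) = 5] = (51/88) / (27/176) = 34/9.

34/9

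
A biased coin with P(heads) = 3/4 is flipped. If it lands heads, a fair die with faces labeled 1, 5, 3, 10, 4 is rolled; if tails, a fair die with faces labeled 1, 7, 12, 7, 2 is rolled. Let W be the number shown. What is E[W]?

49/10

E[W | heads] = (1+5+3+10+4)/5 = 23/5.
E[W | tails] = (1+7+12+7+2)/5 = 29/5.
E[W] = (3/4)·(23/5) + (1/4)·(29/5) = 49/10.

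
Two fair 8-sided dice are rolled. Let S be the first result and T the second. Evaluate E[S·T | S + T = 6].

Outcomes with S + T = 6: (1,5), (2,4), (3,3), (4,2), (5,1), each with probability 1/64.
E[S·T | S + T = 6] = (5 + 8 + 9 + 8 + 5) / 5 = 7.

7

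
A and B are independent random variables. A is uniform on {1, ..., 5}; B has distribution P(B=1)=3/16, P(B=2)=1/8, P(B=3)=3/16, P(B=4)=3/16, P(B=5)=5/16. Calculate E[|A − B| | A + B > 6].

P(A + B > 6) = 37/80.
Summing |A−B|·P(x,y) over outcomes with A + B > 6 gives 51/80.
E[|A − B| | A + B > 6] = (51/80) / (37/80) = 51/37.

51/37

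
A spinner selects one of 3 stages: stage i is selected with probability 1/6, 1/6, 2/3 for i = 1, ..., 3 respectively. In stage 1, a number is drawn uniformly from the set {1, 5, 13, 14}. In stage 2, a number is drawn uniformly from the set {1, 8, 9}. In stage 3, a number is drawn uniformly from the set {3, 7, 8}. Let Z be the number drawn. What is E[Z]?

51/8

E[Z | stage 1] = (1+5+13+14)/4 = 33/4.
E[Z | stage 2] = (1+8+9)/3 = 6.
E[Z | stage 3] = (3+7+8)/3 = 6.
E[Z] = (1/6)·(33/4) + (1/6)·(6) + (2/3)·(6) = 51/8.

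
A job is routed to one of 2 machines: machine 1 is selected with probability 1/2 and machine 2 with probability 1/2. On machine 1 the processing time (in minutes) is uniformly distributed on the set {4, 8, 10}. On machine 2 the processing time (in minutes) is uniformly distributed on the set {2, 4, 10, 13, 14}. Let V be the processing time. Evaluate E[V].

239/30

E[V | machine 1] = (4+8+10)/3 = 22/3.
E[V | machine 2] = (2+4+10+13+14)/5 = 43/5.
By the law of total expectation,
E[V] = (1/2)·(22/3) + (1/2)·(43/5) = 239/30.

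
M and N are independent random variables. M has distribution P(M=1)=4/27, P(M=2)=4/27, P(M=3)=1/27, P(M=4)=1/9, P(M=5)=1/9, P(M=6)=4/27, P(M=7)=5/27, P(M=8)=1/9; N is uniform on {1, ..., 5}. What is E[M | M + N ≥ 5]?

99/19

P(M + N ≥ 5) = 38/45.
Summing M·P(x,y) over outcomes with M + N ≥ 5 gives 22/5.
E[M | M + N ≥ 5] = (22/5) / (38/45) = 99/19.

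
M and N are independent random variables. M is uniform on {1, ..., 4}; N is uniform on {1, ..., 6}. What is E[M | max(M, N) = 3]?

Outcomes with max(M, N) = 3: (1,3), (2,3), (3,1), (3,2), (3,3), each with probability 1/24.
E[M | max(M, N) = 3] = (1 + 2 + 3 + 3 + 3) / 5 = 12/5.

12/5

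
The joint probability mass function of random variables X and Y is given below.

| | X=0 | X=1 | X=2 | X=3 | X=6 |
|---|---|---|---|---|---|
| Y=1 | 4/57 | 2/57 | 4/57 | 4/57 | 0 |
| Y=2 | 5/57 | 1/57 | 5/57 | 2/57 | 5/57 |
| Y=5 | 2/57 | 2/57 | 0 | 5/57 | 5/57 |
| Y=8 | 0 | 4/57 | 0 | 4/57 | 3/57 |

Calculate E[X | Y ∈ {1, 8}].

P(Y ∈ {1, 8}) = 25/57.
Σ X·P over the event = 0·(4/57) + 1·(2/57) + 1·(4/57) + 2·(4/57) + 3·(4/57) + 3·(4/57) + 6·(3/57) = 56/57.
E[X | Y ∈ {1, 8}] = (56/57) / (25/57) = 56/25.

56/25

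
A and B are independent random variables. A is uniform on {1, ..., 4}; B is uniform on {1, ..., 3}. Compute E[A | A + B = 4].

Outcomes with A + B = 4: (1,3), (2,2), (3,1), each with probability 1/12.
E[A | A + B = 4] = (1 + 2 + 3) / 3 = 2.

2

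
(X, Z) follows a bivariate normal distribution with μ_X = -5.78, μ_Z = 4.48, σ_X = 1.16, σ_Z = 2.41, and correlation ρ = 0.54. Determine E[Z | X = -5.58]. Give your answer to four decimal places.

E[Z | X=x] = μ_Z + ρ(σ_Z/σ_X)(x − μ_X) for jointly normal variables.
E[Z | X=-5.58] = 4.48 + (0.54)·(2.41/1.16)·(-5.58 − (-5.78)) = 4.48 + (1.1219)·(0.2) = 4.7044.

4.7044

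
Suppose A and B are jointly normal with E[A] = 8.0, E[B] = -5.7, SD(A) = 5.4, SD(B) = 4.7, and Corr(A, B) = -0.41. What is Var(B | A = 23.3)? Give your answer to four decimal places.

18.3767

For a bivariate normal, Var(B | A=x) = σ_B²(1 − ρ²).
Var(B | A=23.3) = (4.7)²·(1 − (-0.41)²) = 22.09·0.8319 = 18.3767.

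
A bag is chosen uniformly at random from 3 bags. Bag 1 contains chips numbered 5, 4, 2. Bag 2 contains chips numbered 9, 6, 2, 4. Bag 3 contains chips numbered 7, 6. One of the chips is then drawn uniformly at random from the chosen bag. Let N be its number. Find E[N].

E[N | bag 1] = (5+4+2)/3 = 11/3.
E[N | bag 2] = (9+6+2+4)/4 = 21/4.
E[N | bag 3] = (7+6)/2 = 13/2.
By the law of total expectation,
E[N] = (1/3)·(11/3) + (1/3)·(21/4) + (1/3)·(13/2) = 185/36.

185/36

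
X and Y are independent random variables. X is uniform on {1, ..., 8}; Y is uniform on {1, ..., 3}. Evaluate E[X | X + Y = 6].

4

Outcomes with X + Y = 6: (3,3), (4,2), (5,1), each with probability 1/24.
E[X | X + Y = 6] = (3 + 4 + 5) / 3 = 4.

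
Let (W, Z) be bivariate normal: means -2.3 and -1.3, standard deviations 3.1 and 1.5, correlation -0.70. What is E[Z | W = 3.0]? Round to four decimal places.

-3.0952

E[Z | W=x] = μ_Z + ρ(σ_Z/σ_W)(x − μ_W) for jointly normal variables.
E[Z | W=3.0] = -1.3 + (-0.70)·(1.5/3.1)·(3.0 − (-2.3)) = -1.3 + (-0.33871)·(5.3) = -3.0952.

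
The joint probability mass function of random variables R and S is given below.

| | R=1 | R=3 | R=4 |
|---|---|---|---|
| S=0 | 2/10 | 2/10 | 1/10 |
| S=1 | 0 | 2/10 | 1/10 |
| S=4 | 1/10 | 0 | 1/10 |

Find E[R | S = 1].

P(S = 1) = 3/10.
Summing R·P(R=x,S=y) over the conditioning event gives 1.
E[R | S = 1] = (1) / (3/10) = 10/3.

10/3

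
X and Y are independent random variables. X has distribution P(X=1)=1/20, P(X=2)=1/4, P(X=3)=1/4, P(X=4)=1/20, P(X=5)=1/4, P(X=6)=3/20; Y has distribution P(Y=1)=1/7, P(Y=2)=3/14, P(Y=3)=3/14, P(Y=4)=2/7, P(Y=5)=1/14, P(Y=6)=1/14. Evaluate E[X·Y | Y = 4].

P(Y = 4) = 2/7.
Summing XY·P(x,y) over outcomes with Y = 4 gives 146/35.
E[X·Y | Y = 4] = (146/35) / (2/7) = 73/5.

73/5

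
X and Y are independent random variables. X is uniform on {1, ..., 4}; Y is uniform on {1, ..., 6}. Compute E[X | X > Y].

10/3

P(X > Y) = 1/4.
Summing X·P(x,y) over outcomes with X > Y gives 5/6.
E[X | X > Y] = (5/6) / (1/4) = 10/3.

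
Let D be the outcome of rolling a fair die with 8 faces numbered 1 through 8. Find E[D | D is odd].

Given D is odd, D is equally likely to be any of {1, 3, 5, 7}.
E[D | D is odd] = (1 + 3 + 5 + 7) / 4 = 4.

4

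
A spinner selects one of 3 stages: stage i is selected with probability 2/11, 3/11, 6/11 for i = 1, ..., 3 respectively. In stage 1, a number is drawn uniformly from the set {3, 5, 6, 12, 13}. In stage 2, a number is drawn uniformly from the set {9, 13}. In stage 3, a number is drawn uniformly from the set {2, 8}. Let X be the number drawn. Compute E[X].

393/55

E[X | stage 1] = (3+5+6+12+13)/5 = 39/5.
E[X | stage 2] = (9+13)/2 = 11.
E[X | stage 3] = (2+8)/2 = 5.
By the law of total expectation,
E[X] = (2/11)·(39/5) + (3/11)·(11) + (6/11)·(5) = 393/55.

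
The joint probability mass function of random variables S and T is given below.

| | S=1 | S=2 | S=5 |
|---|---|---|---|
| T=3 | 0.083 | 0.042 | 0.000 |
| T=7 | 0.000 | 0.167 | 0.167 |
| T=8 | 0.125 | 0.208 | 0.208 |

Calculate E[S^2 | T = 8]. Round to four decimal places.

11.3808

P(T = 8) = 0.541.
Summing S^2·P(S=x,T=y) over the conditioning event gives 6.157.
E[S^2 | T = 8] = (6.157) / (0.541) = 11.3808.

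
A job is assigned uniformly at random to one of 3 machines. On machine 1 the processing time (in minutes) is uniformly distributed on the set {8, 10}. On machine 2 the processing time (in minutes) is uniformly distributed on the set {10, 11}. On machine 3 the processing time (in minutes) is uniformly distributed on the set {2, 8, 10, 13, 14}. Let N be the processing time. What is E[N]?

289/30

E[N | machine 1] = (8+10)/2 = 9.
E[N | machine 2] = (10+11)/2 = 21/2.
E[N | machine 3] = (2+8+10+13+14)/5 = 47/5.
By the law of total expectation,
E[N] = (1/3)·(9) + (1/3)·(21/2) + (1/3)·(47/5) = 289/30.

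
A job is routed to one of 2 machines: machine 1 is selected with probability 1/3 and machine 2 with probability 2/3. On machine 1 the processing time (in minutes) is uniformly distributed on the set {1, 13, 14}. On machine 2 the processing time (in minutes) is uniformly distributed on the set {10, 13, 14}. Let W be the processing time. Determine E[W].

E[W | machine 1] = (1+13+14)/3 = 28/3.
E[W | machine 2] = (10+13+14)/3 = 37/3.
By the law of total expectation,
E[W] = (1/3)·(28/3) + (2/3)·(37/3) = 34/3.

34/3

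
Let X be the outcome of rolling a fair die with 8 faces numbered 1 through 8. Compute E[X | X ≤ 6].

Given X ≤ 6, X is equally likely to be any of {1, 2, 3, 4, 5, 6}.
E[X | X ≤ 6] = (1 + 2 + 3 + 4 + 5 + 6) / 6 = 7/2.

7/2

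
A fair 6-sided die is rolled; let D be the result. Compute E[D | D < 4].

Given D < 4, D is equally likely to be any of {1, 2, 3}.
E[D | D < 4] = (1 + 2 + 3) / 3 = 2.

2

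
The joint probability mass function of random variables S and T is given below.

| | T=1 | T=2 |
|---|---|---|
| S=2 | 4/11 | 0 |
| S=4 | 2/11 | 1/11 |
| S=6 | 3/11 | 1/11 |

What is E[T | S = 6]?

5/4

P(S = 6) = 4/11.
Summing T·P(S=x,T=y) over the conditioning event gives 5/11.
E[T | S = 6] = (5/11) / (4/11) = 5/4.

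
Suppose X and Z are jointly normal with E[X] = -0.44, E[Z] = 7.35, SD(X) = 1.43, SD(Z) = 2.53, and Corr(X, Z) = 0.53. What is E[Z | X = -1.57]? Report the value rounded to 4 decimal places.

E[Z | X=x] = μ_Z + ρ(σ_Z/σ_X)(x − μ_X) for jointly normal variables.
E[Z | X=-1.57] = 7.35 + (0.53)·(2.53/1.43)·(-1.57 − (-0.44)) = 7.35 + (0.93769)·(-1.13) = 6.2904.

6.2904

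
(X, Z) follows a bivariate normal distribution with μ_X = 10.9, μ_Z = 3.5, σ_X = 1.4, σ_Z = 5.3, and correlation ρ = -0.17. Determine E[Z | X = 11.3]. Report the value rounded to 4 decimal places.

The regression of Z on X has slope ρ·σ_Z/σ_X and passes through (μ_X, μ_Z).
E[Z | X=11.3] = 3.5 + (-0.17)·(5.3/1.4)·(11.3 − (10.9)) = 3.5 + (-0.64357)·(0.4) = 3.2426.

3.2426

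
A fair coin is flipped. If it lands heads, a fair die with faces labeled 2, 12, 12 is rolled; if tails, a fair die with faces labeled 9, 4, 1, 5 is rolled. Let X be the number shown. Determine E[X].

161/24

E[X | heads] = (2+12+12)/3 = 26/3.
E[X | tails] = (9+4+1+5)/4 = 19/4.
E[X] = (1/2)·(26/3) + (1/2)·(19/4) = 161/24.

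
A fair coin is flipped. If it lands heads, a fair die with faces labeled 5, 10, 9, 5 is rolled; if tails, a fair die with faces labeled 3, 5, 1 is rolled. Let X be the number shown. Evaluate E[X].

41/8

E[X | heads] = (5+10+9+5)/4 = 29/4.
E[X | tails] = (3+5+1)/3 = 3.
E[X] = (1/2)·(29/4) + (1/2)·(3) = 41/8.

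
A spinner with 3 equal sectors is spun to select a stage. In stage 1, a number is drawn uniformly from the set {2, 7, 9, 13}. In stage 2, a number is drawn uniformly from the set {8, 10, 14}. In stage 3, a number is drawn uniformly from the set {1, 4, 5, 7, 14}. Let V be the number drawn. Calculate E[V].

E[V | stage 1] = (2+7+9+13)/4 = 31/4.
E[V | stage 2] = (8+10+14)/3 = 32/3.
E[V | stage 3] = (1+4+5+7+14)/5 = 31/5.
By the law of total expectation,
E[V] = (1/3)·(31/4) + (1/3)·(32/3) + (1/3)·(31/5) = 1477/180.

1477/180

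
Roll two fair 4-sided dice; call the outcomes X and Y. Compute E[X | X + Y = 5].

Outcomes with X + Y = 5: (1,4), (2,3), (3,2), (4,1), each with probability 1/16.
E[X | X + Y = 5] = (1 + 2 + 3 + 4) / 4 = 5/2.

5/2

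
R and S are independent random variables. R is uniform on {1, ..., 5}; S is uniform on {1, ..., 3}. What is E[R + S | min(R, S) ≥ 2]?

6

Outcomes with min(R, S) ≥ 2: (2,2), (2,3), (3,2), (3,3), (4,2), (4,3), (5,2), (5,3), each with probability 1/15.
E[R + S | min(R, S) ≥ 2] = (4 + 5 + 5 + 6 + 6 + 7 + 7 + 8) / 8 = 6.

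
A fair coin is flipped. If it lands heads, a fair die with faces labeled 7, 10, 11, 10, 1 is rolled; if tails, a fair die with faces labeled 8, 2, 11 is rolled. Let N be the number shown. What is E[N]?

37/5

E[N | heads] = (7+10+11+10+1)/5 = 39/5.
E[N | tails] = (8+2+11)/3 = 7.
E[N] = (1/2)·(39/5) + (1/2)·(7) = 37/5.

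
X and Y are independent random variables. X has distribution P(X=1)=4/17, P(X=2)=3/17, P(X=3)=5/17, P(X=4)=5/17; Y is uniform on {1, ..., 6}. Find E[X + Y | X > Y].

P(X > Y) = 14/51.
Summing (X+Y)·P(x,y) over outcomes with X > Y gives 24/17.
E[X + Y | X > Y] = (24/17) / (14/51) = 36/7.

36/7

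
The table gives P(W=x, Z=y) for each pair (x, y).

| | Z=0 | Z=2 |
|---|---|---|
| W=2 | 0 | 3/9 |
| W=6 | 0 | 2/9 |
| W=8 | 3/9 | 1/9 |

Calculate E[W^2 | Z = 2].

P(Z = 2) = 2/3.
Summing W^2·P(W=x,Z=y) over the conditioning event gives 148/9.
E[W^2 | Z = 2] = (148/9) / (2/3) = 74/3.

74/3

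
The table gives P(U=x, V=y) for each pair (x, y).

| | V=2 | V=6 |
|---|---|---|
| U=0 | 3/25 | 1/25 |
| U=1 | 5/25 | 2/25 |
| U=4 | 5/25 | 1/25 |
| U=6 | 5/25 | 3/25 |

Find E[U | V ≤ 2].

P(V ≤ 2) = 18/25.
Σ U·P over the event = 0·(3/25) + 1·(5/25) + 4·(5/25) + 6·(5/25) = 11/5.
E[U | V ≤ 2] = (11/5) / (18/25) = 55/18.

55/18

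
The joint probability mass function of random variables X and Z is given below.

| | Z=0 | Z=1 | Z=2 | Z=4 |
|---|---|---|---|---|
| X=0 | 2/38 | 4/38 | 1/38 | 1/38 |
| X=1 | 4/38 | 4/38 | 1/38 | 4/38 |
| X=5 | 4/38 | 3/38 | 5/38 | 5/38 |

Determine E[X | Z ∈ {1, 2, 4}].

37/14

P(Z ∈ {1, 2, 4}) = 14/19.
Summing X·P(X=x,Z=y) over the conditioning event gives 37/19.
E[X | Z ∈ {1, 2, 4}] = (37/19) / (14/19) = 37/14.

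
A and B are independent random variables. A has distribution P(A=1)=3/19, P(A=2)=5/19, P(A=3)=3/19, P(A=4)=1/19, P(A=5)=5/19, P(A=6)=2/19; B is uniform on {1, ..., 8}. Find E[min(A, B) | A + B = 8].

45/19

P(A + B = 8) = 1/8.
Summing min(A,B)·P(x,y) over outcomes with A + B = 8 gives 45/152.
E[min(A, B) | A + B = 8] = (45/152) / (1/8) = 45/19.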